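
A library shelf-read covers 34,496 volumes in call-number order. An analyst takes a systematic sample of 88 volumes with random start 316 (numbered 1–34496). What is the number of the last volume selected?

k = 34496/88 = 392
88th selection = r + (88−1)·k = 316 + 87×392 = 316 + 34104 = 34420

34420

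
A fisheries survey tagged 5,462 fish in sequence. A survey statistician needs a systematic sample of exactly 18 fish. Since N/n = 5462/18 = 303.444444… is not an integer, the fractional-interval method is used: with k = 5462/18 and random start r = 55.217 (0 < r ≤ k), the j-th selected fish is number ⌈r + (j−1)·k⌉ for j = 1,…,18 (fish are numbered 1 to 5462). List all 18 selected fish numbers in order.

j=1: r + 0k = 55.217 → ⌈·⌉ = 56
j=2: r + 1k = 358.661444… → ⌈·⌉ = 359
j=3: r + 2k = 662.105888… → ⌈·⌉ = 663
j=4: r + 3k = 965.550333… → ⌈·⌉ = 966
j=5: r + 4k = 1268.994777… → ⌈·⌉ = 1269
j=6: r + 5k = 1572.439222… → ⌈·⌉ = 1573
j=7: r + 6k = 1875.883666… → ⌈·⌉ = 1876
j=8: r + 7k = 2179.328111… → ⌈·⌉ = 2180
j=9: r + 8k = 2482.772555… → ⌈·⌉ = 2483
j=10: r + 9k = 2786.217 → ⌈·⌉ = 2787
j=11: r + 10k = 3089.661444… → ⌈·⌉ = 3090
j=12: r + 11k = 3393.105888… → ⌈·⌉ = 3394
j=13: r + 12k = 3696.550333… → ⌈·⌉ = 3697
j=14: r + 13k = 3999.994777… → ⌈·⌉ = 4000
j=15: r + 14k = 4303.439222… → ⌈·⌉ = 4304
j=16: r + 15k = 4606.883666… → ⌈·⌉ = 4607
j=17: r + 16k = 4910.328111… → ⌈·⌉ = 4911
j=18: r + 17k = 5213.772555… → ⌈·⌉ = 5214

56, 359, 663, 966, 1269, 1573, 1876, 2180, 2483, 2787, 3090, 3394, 3697, 4000, 4304, 4607, 4911, 5214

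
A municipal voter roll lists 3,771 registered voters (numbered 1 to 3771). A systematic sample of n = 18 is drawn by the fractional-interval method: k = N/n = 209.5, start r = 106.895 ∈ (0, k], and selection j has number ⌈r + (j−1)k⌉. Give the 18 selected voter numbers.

j=1: r + 0k = 106.895 → ⌈·⌉ = 107
j=2: r + 1k = 316.395 → ⌈·⌉ = 317
j=3: r + 2k = 525.895 → ⌈·⌉ = 526
j=4: r + 3k = 735.395 → ⌈·⌉ = 736
j=5: r + 4k = 944.895 → ⌈·⌉ = 945
j=6: r + 5k = 1154.395 → ⌈·⌉ = 1155
j=7: r + 6k = 1363.895 → ⌈·⌉ = 1364
j=8: r + 7k = 1573.395 → ⌈·⌉ = 1574
j=9: r + 8k = 1782.895 → ⌈·⌉ = 1783
j=10: r + 9k = 1992.395 → ⌈·⌉ = 1993
j=11: r + 10k = 2201.895 → ⌈·⌉ = 2202
j=12: r + 11k = 2411.395 → ⌈·⌉ = 2412
j=13: r + 12k = 2620.895 → ⌈·⌉ = 2621
j=14: r + 13k = 2830.395 → ⌈·⌉ = 2831
j=15: r + 14k = 3039.895 → ⌈·⌉ = 3040
j=16: r + 15k = 3249.395 → ⌈·⌉ = 3250
j=17: r + 16k = 3458.895 → ⌈·⌉ = 3459
j=18: r + 17k = 3668.395 → ⌈·⌉ = 3669

107, 317, 526, 736, 945, 1155, 1364, 1574, 1783, 1993, 2202, 2412, 2621, 2831, 3040, 3250, 3459, 3669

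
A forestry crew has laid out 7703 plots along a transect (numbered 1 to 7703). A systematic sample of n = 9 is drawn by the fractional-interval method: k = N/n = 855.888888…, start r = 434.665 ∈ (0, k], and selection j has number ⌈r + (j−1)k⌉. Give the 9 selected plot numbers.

j=1: r + 0k = 434.665 → ⌈·⌉ = 435
j=2: r + 1k = 1290.553888… → ⌈·⌉ = 1291
j=3: r + 2k = 2146.442777… → ⌈·⌉ = 2147
j=4: r + 3k = 3002.331666… → ⌈·⌉ = 3003
j=5: r + 4k = 3858.220555… → ⌈·⌉ = 3859
j=6: r + 5k = 4714.109444… → ⌈·⌉ = 4715
j=7: r + 6k = 5569.998333… → ⌈·⌉ = 5570
j=8: r + 7k = 6425.887222… → ⌈·⌉ = 6426
j=9: r + 8k = 7281.776111… → ⌈·⌉ = 7282

435, 1291, 2147, 3003, 3859, 4715, 5570, 6426, 7282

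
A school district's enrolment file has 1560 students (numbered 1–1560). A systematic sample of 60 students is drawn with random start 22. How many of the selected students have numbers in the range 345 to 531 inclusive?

k = 1560/60 = 26
First selection ≥ 345: 22 + ⌈(345−22)/26⌉·26 = 22 + 13×26 = 360
Last selection ≤ 531: 22 + ⌊(531−22)/26⌋·26 = 22 + 19×26 = 516
Count = 19 − 13 + 1 = 7

7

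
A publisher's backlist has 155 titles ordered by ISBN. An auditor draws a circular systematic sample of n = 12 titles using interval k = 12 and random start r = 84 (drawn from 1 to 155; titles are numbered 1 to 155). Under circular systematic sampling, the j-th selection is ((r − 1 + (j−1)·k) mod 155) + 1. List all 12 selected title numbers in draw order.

84, 96, 108, 120, 132, 144, 1, 13, 25, 37, 49, 61

Selection 1: 84
Selection 2: 84 + 12 = 96
Selection 3: 96 + 12 = 108
Selection 4: 108 + 12 = 120
Selection 5: 120 + 12 = 132
Selection 6: 132 + 12 = 144
Selection 7: 144 + 12 = 156 → 156 − 155 = 1
Selection 8: 1 + 12 = 13
Selection 9: 13 + 12 = 25
Selection 10: 25 + 12 = 37
Selection 11: 37 + 12 = 49
Selection 12: 49 + 12 = 61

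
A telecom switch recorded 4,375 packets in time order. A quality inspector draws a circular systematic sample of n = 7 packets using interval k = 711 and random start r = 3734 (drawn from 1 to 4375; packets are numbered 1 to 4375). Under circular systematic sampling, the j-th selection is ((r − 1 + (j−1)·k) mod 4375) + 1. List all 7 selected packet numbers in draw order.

3734, 70, 781, 1492, 2203, 2914, 3625

Selection 1: 3734
Selection 2: 3734 + 711 = 4445 → 4445 − 4375 = 70
Selection 3: 70 + 711 = 781
Selection 4: 781 + 711 = 1492
Selection 5: 1492 + 711 = 2203
Selection 6: 2203 + 711 = 2914
Selection 7: 2914 + 711 = 3625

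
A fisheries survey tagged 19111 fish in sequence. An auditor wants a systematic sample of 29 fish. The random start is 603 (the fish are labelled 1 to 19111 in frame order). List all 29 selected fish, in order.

k = N/n = 19111/29 = 659
fish 1: 603
fish 2: 603 + 659 = 1262
fish 3: 1262 + 659 = 1921
fish 4: 1921 + 659 = 2580
fish 5: 2580 + 659 = 3239
fish 6: 3239 + 659 = 3898
fish 7: 3898 + 659 = 4557
fish 8: 4557 + 659 = 5216
fish 9: 5216 + 659 = 5875
fish 10: 5875 + 659 = 6534
fish 11: 6534 + 659 = 7193
fish 12: 7193 + 659 = 7852
fish 13: 7852 + 659 = 8511
fish 14: 8511 + 659 = 9170
fish 15: 9170 + 659 = 9829
fish 16: 9829 + 659 = 10488
fish 17: 10488 + 659 = 11147
fish 18: 11147 + 659 = 11806
fish 19: 11806 + 659 = 12465
fish 20: 12465 + 659 = 13124
fish 21: 13124 + 659 = 13783
fish 22: 13783 + 659 = 14442
fish 23: 14442 + 659 = 15101
fish 24: 15101 + 659 = 15760
fish 25: 15760 + 659 = 16419
fish 26: 16419 + 659 = 17078
fish 27: 17078 + 659 = 17737
fish 28: 17737 + 659 = 18396
fish 29: 18396 + 659 = 19055

603, 1262, 1921, 2580, 3239, 3898, 4557, 5216, 5875, 6534, 7193, 7852, 8511, 9170, 9829, 10488, 11147, 11806, 12465, 13124, 13783, 14442, 15101, 15760, 16419, 17078, 17737, 18396, 19055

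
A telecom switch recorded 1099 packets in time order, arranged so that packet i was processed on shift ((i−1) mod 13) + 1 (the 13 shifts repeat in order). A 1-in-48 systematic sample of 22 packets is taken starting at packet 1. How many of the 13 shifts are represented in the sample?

Consecutive selections differ by k = 48, so their shift numbers differ by 48 mod 13 = 9.
gcd(48, 13) = 1, so the sample visits 13/1 = 13 distinct residues mod 13.
Start 1 is shift 1; the shifts hit are 1, 2, 3, 4, 5, 6, 7, 8, 9, 10, 11, 12, 13.

13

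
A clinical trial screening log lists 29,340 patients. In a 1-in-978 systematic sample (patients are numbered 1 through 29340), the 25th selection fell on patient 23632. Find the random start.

k = 978
r = 23632 − (25−1)×978 = 23632 − 23472 = 160

160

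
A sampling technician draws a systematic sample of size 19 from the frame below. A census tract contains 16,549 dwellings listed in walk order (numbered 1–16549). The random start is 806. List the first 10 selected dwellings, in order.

806, 1677, 2548, 3419, 4290, 5161, 6032, 6903, 7774, 8645

k = N/n = 16549/19 = 871
dwelling 1: 806
dwelling 2: 806 + 871 = 1677
dwelling 3: 1677 + 871 = 2548
dwelling 4: 2548 + 871 = 3419
dwelling 5: 3419 + 871 = 4290
dwelling 6: 4290 + 871 = 5161
dwelling 7: 5161 + 871 = 6032
dwelling 8: 6032 + 871 = 6903
dwelling 9: 6903 + 871 = 7774
dwelling 10: 7774 + 871 = 8645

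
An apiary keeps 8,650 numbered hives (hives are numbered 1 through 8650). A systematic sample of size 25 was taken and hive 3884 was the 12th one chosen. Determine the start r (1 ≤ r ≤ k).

78

k = 8650/25 = 346
r = 3884 − (12−1)×346 = 3884 − 3806 = 78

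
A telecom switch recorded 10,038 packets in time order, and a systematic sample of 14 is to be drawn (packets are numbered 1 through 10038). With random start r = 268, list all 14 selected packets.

k = N/n = 10038/14 = 717
packet 1: 268
packet 2: 268 + 717 = 985
packet 3: 985 + 717 = 1702
packet 4: 1702 + 717 = 2419
packet 5: 2419 + 717 = 3136
packet 6: 3136 + 717 = 3853
packet 7: 3853 + 717 = 4570
packet 8: 4570 + 717 = 5287
packet 9: 5287 + 717 = 6004
packet 10: 6004 + 717 = 6721
packet 11: 6721 + 717 = 7438
packet 12: 7438 + 717 = 8155
packet 13: 8155 + 717 = 8872
packet 14: 8872 + 717 = 9589

268, 985, 1702, 2419, 3136, 3853, 4570, 5287, 6004, 6721, 7438, 8155, 8872, 9589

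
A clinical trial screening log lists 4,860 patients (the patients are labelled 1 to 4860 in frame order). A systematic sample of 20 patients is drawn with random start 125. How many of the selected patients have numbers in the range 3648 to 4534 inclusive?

k = 4860/20 = 243
First selection ≥ 3648: 125 + ⌈(3648−125)/243⌉·243 = 125 + 15×243 = 3770
Last selection ≤ 4534: 125 + ⌊(4534−125)/243⌋·243 = 125 + 18×243 = 4499
Count = 18 − 15 + 1 = 4

4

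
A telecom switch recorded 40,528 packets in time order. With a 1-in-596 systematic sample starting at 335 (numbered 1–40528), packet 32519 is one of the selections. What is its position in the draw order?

k = 596
position = (32519 − 335)/596 + 1 = 32184/596 + 1 = 54 + 1 = 55

55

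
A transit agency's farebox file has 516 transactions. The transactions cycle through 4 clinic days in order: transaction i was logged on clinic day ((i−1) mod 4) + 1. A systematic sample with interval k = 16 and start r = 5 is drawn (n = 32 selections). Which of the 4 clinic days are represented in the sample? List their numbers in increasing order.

1

Consecutive selections differ by k = 16, so their clinic day numbers differ by 16 mod 4 = 0.
gcd(16, 4) = 4, so the sample visits 4/4 = 1 distinct residues mod 4.
Start 5 is clinic day 1; the clinic days hit are 1.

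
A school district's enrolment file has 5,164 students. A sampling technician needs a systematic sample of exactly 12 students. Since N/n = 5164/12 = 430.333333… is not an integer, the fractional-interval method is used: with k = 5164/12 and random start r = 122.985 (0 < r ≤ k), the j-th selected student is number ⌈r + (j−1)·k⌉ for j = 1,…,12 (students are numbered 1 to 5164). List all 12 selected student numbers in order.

j=1: r + 0k = 122.985 → ⌈·⌉ = 123
j=2: r + 1k = 553.318333… → ⌈·⌉ = 554
j=3: r + 2k = 983.651666… → ⌈·⌉ = 984
j=4: r + 3k = 1413.985 → ⌈·⌉ = 1414
j=5: r + 4k = 1844.318333… → ⌈·⌉ = 1845
j=6: r + 5k = 2274.651666… → ⌈·⌉ = 2275
j=7: r + 6k = 2704.985 → ⌈·⌉ = 2705
j=8: r + 7k = 3135.318333… → ⌈·⌉ = 3136
j=9: r + 8k = 3565.651666… → ⌈·⌉ = 3566
j=10: r + 9k = 3995.985 → ⌈·⌉ = 3996
j=11: r + 10k = 4426.318333… → ⌈·⌉ = 4427
j=12: r + 11k = 4856.651666… → ⌈·⌉ = 4857

123, 554, 984, 1414, 1845, 2275, 2705, 3136, 3566, 3996, 4427, 4857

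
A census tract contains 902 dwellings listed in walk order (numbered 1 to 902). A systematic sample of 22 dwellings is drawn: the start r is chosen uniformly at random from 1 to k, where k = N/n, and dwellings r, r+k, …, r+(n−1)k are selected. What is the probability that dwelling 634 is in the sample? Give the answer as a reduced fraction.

1/41

k = 902/22 = 41.
Dwelling 634 is selected iff r ≡ 634 (mod 41); exactly one such r in {1,…,41}.
Inclusion probability = 1/41.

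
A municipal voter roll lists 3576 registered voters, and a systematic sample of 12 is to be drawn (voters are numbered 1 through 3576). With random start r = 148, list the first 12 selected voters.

148, 446, 744, 1042, 1340, 1638, 1936, 2234, 2532, 2830, 3128, 3426

k = N/n = 3576/12 = 298
voter 1: 148
voter 2: 148 + 298 = 446
voter 3: 446 + 298 = 744
voter 4: 744 + 298 = 1042
voter 5: 1042 + 298 = 1340
voter 6: 1340 + 298 = 1638
voter 7: 1638 + 298 = 1936
voter 8: 1936 + 298 = 2234
voter 9: 2234 + 298 = 2532
voter 10: 2532 + 298 = 2830
voter 11: 2830 + 298 = 3128
voter 12: 3128 + 298 = 3426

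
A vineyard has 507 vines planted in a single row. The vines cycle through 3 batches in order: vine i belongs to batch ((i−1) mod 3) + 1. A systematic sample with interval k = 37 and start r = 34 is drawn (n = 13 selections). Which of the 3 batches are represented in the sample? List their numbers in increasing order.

Consecutive selections differ by k = 37, so their batch numbers differ by 37 mod 3 = 1.
gcd(37, 3) = 1, so the sample visits 3/1 = 3 distinct residues mod 3.
Start 34 is batch 1; the batches hit are 1, 2, 3.

1, 2, 3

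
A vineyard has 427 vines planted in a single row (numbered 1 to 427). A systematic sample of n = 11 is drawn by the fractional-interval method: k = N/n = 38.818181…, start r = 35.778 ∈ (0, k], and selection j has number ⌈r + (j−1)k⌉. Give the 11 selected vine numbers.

36, 75, 114, 153, 192, 230, 269, 308, 347, 386, 424

j=1: r + 0k = 35.778 → ⌈·⌉ = 36
j=2: r + 1k = 74.596181… → ⌈·⌉ = 75
j=3: r + 2k = 113.414363… → ⌈·⌉ = 114
j=4: r + 3k = 152.232545… → ⌈·⌉ = 153
j=5: r + 4k = 191.050727… → ⌈·⌉ = 192
j=6: r + 5k = 229.868909… → ⌈·⌉ = 230
j=7: r + 6k = 268.687090… → ⌈·⌉ = 269
j=8: r + 7k = 307.505272… → ⌈·⌉ = 308
j=9: r + 8k = 346.323454… → ⌈·⌉ = 347
j=10: r + 9k = 385.141636… → ⌈·⌉ = 386
j=11: r + 10k = 423.959818… → ⌈·⌉ = 424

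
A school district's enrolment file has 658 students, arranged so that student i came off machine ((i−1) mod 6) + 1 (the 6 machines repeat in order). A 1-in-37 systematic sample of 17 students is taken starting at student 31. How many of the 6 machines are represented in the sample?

6

Consecutive selections differ by k = 37, so their machine numbers differ by 37 mod 6 = 1.
gcd(37, 6) = 1, so the sample visits 6/1 = 6 distinct residues mod 6.
Start 31 is machine 1; the machines hit are 1, 2, 3, 4, 5, 6.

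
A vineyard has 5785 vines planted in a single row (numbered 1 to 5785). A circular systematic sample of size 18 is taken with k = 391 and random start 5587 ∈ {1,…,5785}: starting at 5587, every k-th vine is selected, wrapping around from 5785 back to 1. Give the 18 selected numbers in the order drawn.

5587, 193, 584, 975, 1366, 1757, 2148, 2539, 2930, 3321, 3712, 4103, 4494, 4885, 5276, 5667, 273, 664

Selection 1: 5587
Selection 2: 5587 + 391 = 5978 → 5978 − 5785 = 193
Selection 3: 193 + 391 = 584
Selection 4: 584 + 391 = 975
Selection 5: 975 + 391 = 1366
Selection 6: 1366 + 391 = 1757
Selection 7: 1757 + 391 = 2148
Selection 8: 2148 + 391 = 2539
Selection 9: 2539 + 391 = 2930
Selection 10: 2930 + 391 = 3321
Selection 11: 3321 + 391 = 3712
Selection 12: 3712 + 391 = 4103
Selection 13: 4103 + 391 = 4494
Selection 14: 4494 + 391 = 4885
Selection 15: 4885 + 391 = 5276
Selection 16: 5276 + 391 = 5667
Selection 17: 5667 + 391 = 6058 → 6058 − 5785 = 273
Selection 18: 273 + 391 = 664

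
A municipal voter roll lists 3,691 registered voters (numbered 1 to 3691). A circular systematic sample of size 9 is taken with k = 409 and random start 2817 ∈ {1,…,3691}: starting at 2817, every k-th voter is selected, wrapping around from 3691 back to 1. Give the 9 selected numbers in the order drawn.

2817, 3226, 3635, 353, 762, 1171, 1580, 1989, 2398

Selection 1: 2817
Selection 2: 2817 + 409 = 3226
Selection 3: 3226 + 409 = 3635
Selection 4: 3635 + 409 = 4044 → 4044 − 3691 = 353
Selection 5: 353 + 409 = 762
Selection 6: 762 + 409 = 1171
Selection 7: 1171 + 409 = 1580
Selection 8: 1580 + 409 = 1989
Selection 9: 1989 + 409 = 2398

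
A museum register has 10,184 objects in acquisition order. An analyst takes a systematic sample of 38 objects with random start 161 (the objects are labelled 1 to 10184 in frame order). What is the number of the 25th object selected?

k = 10184/38 = 268
25th selection = r + (25−1)·k = 161 + 24×268 = 161 + 6432 = 6593

6593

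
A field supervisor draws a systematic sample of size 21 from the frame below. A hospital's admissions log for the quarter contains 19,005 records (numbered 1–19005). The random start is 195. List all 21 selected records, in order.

k = N/n = 19005/21 = 905
record 1: 195
record 2: 195 + 905 = 1100
record 3: 1100 + 905 = 2005
record 4: 2005 + 905 = 2910
record 5: 2910 + 905 = 3815
record 6: 3815 + 905 = 4720
record 7: 4720 + 905 = 5625
record 8: 5625 + 905 = 6530
record 9: 6530 + 905 = 7435
record 10: 7435 + 905 = 8340
record 11: 8340 + 905 = 9245
record 12: 9245 + 905 = 10150
record 13: 10150 + 905 = 11055
record 14: 11055 + 905 = 11960
record 15: 11960 + 905 = 12865
record 16: 12865 + 905 = 13770
record 17: 13770 + 905 = 14675
record 18: 14675 + 905 = 15580
record 19: 15580 + 905 = 16485
record 20: 16485 + 905 = 17390
record 21: 17390 + 905 = 18295

195, 1100, 2005, 2910, 3815, 4720, 5625, 6530, 7435, 8340, 9245, 10150, 11055, 11960, 12865, 13770, 14675, 15580, 16485, 17390, 18295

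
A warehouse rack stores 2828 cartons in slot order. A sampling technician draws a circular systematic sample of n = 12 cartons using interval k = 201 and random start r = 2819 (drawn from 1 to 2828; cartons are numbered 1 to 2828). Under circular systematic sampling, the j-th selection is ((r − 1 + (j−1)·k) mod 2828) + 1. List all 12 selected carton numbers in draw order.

2819, 192, 393, 594, 795, 996, 1197, 1398, 1599, 1800, 2001, 2202

Selection 1: 2819
Selection 2: 2819 + 201 = 3020 → 3020 − 2828 = 192
Selection 3: 192 + 201 = 393
Selection 4: 393 + 201 = 594
Selection 5: 594 + 201 = 795
Selection 6: 795 + 201 = 996
Selection 7: 996 + 201 = 1197
Selection 8: 1197 + 201 = 1398
Selection 9: 1398 + 201 = 1599
Selection 10: 1599 + 201 = 1800
Selection 11: 1800 + 201 = 2001
Selection 12: 2001 + 201 = 2202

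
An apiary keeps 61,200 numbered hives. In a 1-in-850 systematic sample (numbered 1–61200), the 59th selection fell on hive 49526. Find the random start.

226

k = 850
r = 49526 − (59−1)×850 = 49526 − 49300 = 226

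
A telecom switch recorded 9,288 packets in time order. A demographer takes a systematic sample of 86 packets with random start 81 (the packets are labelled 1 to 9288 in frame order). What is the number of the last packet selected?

k = 9288/86 = 108
86th selection = r + (86−1)·k = 81 + 85×108 = 81 + 9180 = 9261

9261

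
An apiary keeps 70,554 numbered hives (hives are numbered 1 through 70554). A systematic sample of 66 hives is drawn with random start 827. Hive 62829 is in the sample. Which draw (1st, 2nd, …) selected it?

59

k = 70554/66 = 1069
position = (62829 − 827)/1069 + 1 = 62002/1069 + 1 = 58 + 1 = 59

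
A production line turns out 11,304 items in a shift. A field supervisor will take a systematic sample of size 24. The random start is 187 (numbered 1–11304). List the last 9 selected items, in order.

k = N/n = 11304/24 = 471
16th selection = 187 + 15×471 = 7252
17th: 7252 + 471 = 7723
18th: 7723 + 471 = 8194
19th: 8194 + 471 = 8665
20th: 8665 + 471 = 9136
21st: 9136 + 471 = 9607
22nd: 9607 + 471 = 10078
23rd: 10078 + 471 = 10549
24th: 10549 + 471 = 11020

7252, 7723, 8194, 8665, 9136, 9607, 10078, 10549, 11020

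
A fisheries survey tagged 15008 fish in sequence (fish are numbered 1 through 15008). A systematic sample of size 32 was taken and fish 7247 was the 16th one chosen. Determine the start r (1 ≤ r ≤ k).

212

k = 15008/32 = 469
r = 7247 − (16−1)×469 = 7247 − 7035 = 212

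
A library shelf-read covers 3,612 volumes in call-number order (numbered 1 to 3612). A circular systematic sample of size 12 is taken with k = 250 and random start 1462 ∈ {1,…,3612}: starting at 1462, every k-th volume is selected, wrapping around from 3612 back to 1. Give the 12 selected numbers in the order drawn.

Selection 1: 1462
Selection 2: 1462 + 250 = 1712
Selection 3: 1712 + 250 = 1962
Selection 4: 1962 + 250 = 2212
Selection 5: 2212 + 250 = 2462
Selection 6: 2462 + 250 = 2712
Selection 7: 2712 + 250 = 2962
Selection 8: 2962 + 250 = 3212
Selection 9: 3212 + 250 = 3462
Selection 10: 3462 + 250 = 3712 → 3712 − 3612 = 100
Selection 11: 100 + 250 = 350
Selection 12: 350 + 250 = 600

1462, 1712, 1962, 2212, 2462, 2712, 2962, 3212, 3462, 100, 350, 600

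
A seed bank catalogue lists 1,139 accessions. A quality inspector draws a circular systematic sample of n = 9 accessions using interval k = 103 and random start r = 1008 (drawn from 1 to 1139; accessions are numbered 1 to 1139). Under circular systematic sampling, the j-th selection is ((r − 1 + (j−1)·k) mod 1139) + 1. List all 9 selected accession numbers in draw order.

1008, 1111, 75, 178, 281, 384, 487, 590, 693

Selection 1: 1008
Selection 2: 1008 + 103 = 1111
Selection 3: 1111 + 103 = 1214 → 1214 − 1139 = 75
Selection 4: 75 + 103 = 178
Selection 5: 178 + 103 = 281
Selection 6: 281 + 103 = 384
Selection 7: 384 + 103 = 487
Selection 8: 487 + 103 = 590
Selection 9: 590 + 103 = 693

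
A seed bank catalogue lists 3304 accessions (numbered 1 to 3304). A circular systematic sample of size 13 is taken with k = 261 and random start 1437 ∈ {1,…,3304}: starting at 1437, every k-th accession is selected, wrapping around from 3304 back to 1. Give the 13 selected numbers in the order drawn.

Selection 1: 1437
Selection 2: 1437 + 261 = 1698
Selection 3: 1698 + 261 = 1959
Selection 4: 1959 + 261 = 2220
Selection 5: 2220 + 261 = 2481
Selection 6: 2481 + 261 = 2742
Selection 7: 2742 + 261 = 3003
Selection 8: 3003 + 261 = 3264
Selection 9: 3264 + 261 = 3525 → 3525 − 3304 = 221
Selection 10: 221 + 261 = 482
Selection 11: 482 + 261 = 743
Selection 12: 743 + 261 = 1004
Selection 13: 1004 + 261 = 1265

1437, 1698, 1959, 2220, 2481, 2742, 3003, 3264, 221, 482, 743, 1004, 1265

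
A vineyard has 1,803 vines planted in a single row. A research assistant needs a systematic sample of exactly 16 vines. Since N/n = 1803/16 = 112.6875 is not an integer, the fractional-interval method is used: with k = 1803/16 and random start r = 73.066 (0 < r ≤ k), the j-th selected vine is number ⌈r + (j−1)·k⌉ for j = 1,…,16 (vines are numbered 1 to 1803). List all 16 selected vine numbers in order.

j=1: r + 0k = 73.066 → ⌈·⌉ = 74
j=2: r + 1k = 185.7535 → ⌈·⌉ = 186
j=3: r + 2k = 298.441 → ⌈·⌉ = 299
j=4: r + 3k = 411.1285 → ⌈·⌉ = 412
j=5: r + 4k = 523.816 → ⌈·⌉ = 524
j=6: r + 5k = 636.5035 → ⌈·⌉ = 637
j=7: r + 6k = 749.191 → ⌈·⌉ = 750
j=8: r + 7k = 861.8785 → ⌈·⌉ = 862
j=9: r + 8k = 974.566 → ⌈·⌉ = 975
j=10: r + 9k = 1087.2535 → ⌈·⌉ = 1088
j=11: r + 10k = 1199.941 → ⌈·⌉ = 1200
j=12: r + 11k = 1312.6285 → ⌈·⌉ = 1313
j=13: r + 12k = 1425.316 → ⌈·⌉ = 1426
j=14: r + 13k = 1538.0035 → ⌈·⌉ = 1539
j=15: r + 14k = 1650.691 → ⌈·⌉ = 1651
j=16: r + 15k = 1763.3785 → ⌈·⌉ = 1764

74, 186, 299, 412, 524, 637, 750, 862, 975, 1088, 1200, 1313, 1426, 1539, 1651, 1764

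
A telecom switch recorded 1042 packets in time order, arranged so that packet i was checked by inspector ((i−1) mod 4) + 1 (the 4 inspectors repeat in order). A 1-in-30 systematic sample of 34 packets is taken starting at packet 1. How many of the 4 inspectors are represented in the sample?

Consecutive selections differ by k = 30, so their inspector numbers differ by 30 mod 4 = 2.
gcd(30, 4) = 2, so the sample visits 4/2 = 2 distinct residues mod 4.
Start 1 is inspector 1; the inspectors hit are 1, 3.

2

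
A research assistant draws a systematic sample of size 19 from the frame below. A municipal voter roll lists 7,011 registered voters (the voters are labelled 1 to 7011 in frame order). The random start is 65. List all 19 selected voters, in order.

k = N/n = 7011/19 = 369
voter 1: 65
voter 2: 65 + 369 = 434
voter 3: 434 + 369 = 803
voter 4: 803 + 369 = 1172
voter 5: 1172 + 369 = 1541
voter 6: 1541 + 369 = 1910
voter 7: 1910 + 369 = 2279
voter 8: 2279 + 369 = 2648
voter 9: 2648 + 369 = 3017
voter 10: 3017 + 369 = 3386
voter 11: 3386 + 369 = 3755
voter 12: 3755 + 369 = 4124
voter 13: 4124 + 369 = 4493
voter 14: 4493 + 369 = 4862
voter 15: 4862 + 369 = 5231
voter 16: 5231 + 369 = 5600
voter 17: 5600 + 369 = 5969
voter 18: 5969 + 369 = 6338
voter 19: 6338 + 369 = 6707

65, 434, 803, 1172, 1541, 1910, 2279, 2648, 3017, 3386, 3755, 4124, 4493, 4862, 5231, 5600, 5969, 6338, 6707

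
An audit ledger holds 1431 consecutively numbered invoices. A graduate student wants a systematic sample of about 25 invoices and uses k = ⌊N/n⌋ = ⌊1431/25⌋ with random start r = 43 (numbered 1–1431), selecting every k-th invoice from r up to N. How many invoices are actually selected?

25

k = ⌊1431/25⌋ = 57
Achieved size = ⌊(1431 − 43)/57⌋ + 1 = ⌊1388/57⌋ + 1 = 24 + 1 = 25
(last selection: 43 + 24×57 = 1411 ≤ 1431; next would be 1468 > 1431)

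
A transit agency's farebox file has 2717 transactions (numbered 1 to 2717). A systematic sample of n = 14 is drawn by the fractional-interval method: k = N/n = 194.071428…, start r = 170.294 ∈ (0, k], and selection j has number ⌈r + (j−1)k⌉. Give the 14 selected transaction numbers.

171, 365, 559, 753, 947, 1141, 1335, 1529, 1723, 1917, 2112, 2306, 2500, 2694

j=1: r + 0k = 170.294 → ⌈·⌉ = 171
j=2: r + 1k = 364.365428… → ⌈·⌉ = 365
j=3: r + 2k = 558.436857… → ⌈·⌉ = 559
j=4: r + 3k = 752.508285… → ⌈·⌉ = 753
j=5: r + 4k = 946.579714… → ⌈·⌉ = 947
j=6: r + 5k = 1140.651142… → ⌈·⌉ = 1141
j=7: r + 6k = 1334.722571… → ⌈·⌉ = 1335
j=8: r + 7k = 1528.794 → ⌈·⌉ = 1529
j=9: r + 8k = 1722.865428… → ⌈·⌉ = 1723
j=10: r + 9k = 1916.936857… → ⌈·⌉ = 1917
j=11: r + 10k = 2111.008285… → ⌈·⌉ = 2112
j=12: r + 11k = 2305.079714… → ⌈·⌉ = 2306
j=13: r + 12k = 2499.151142… → ⌈·⌉ = 2500
j=14: r + 13k = 2693.222571… → ⌈·⌉ = 2694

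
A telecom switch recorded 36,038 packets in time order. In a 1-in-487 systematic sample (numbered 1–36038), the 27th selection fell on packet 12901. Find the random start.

k = 487
r = 12901 − (27−1)×487 = 12901 − 12662 = 239

239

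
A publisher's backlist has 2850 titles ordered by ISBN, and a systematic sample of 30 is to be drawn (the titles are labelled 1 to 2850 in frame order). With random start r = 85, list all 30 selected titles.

85, 180, 275, 370, 465, 560, 655, 750, 845, 940, 1035, 1130, 1225, 1320, 1415, 1510, 1605, 1700, 1795, 1890, 1985, 2080, 2175, 2270, 2365, 2460, 2555, 2650, 2745, 2840

k = N/n = 2850/30 = 95
title 1: 85
title 2: 85 + 95 = 180
title 3: 180 + 95 = 275
title 4: 275 + 95 = 370
title 5: 370 + 95 = 465
title 6: 465 + 95 = 560
title 7: 560 + 95 = 655
title 8: 655 + 95 = 750
title 9: 750 + 95 = 845
title 10: 845 + 95 = 940
title 11: 940 + 95 = 1035
title 12: 1035 + 95 = 1130
title 13: 1130 + 95 = 1225
title 14: 1225 + 95 = 1320
title 15: 1320 + 95 = 1415
title 16: 1415 + 95 = 1510
title 17: 1510 + 95 = 1605
title 18: 1605 + 95 = 1700
title 19: 1700 + 95 = 1795
title 20: 1795 + 95 = 1890
title 21: 1890 + 95 = 1985
title 22: 1985 + 95 = 2080
title 23: 2080 + 95 = 2175
title 24: 2175 + 95 = 2270
title 25: 2270 + 95 = 2365
title 26: 2365 + 95 = 2460
title 27: 2460 + 95 = 2555
title 28: 2555 + 95 = 2650
title 29: 2650 + 95 = 2745
title 30: 2745 + 95 = 2840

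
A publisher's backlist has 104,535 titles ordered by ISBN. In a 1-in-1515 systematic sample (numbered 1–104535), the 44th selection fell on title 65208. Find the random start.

k = 1515
r = 65208 − (44−1)×1515 = 65208 − 65145 = 63

63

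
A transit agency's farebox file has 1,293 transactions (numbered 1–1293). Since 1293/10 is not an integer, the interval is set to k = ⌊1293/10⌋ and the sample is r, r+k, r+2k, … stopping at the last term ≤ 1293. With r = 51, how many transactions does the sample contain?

k = ⌊1293/10⌋ = 129
Achieved size = ⌊(1293 − 51)/129⌋ + 1 = ⌊1242/129⌋ + 1 = 9 + 1 = 10
(last selection: 51 + 9×129 = 1212 ≤ 1293; next would be 1341 > 1293)

10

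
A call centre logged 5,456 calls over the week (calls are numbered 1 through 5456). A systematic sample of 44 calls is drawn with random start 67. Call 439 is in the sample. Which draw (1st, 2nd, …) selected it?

4

k = 5456/44 = 124
position = (439 − 67)/124 + 1 = 372/124 + 1 = 3 + 1 = 4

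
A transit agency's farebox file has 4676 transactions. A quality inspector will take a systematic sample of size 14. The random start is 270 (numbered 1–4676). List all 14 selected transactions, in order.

k = N/n = 4676/14 = 334
transaction 1: 270
transaction 2: 270 + 334 = 604
transaction 3: 604 + 334 = 938
transaction 4: 938 + 334 = 1272
transaction 5: 1272 + 334 = 1606
transaction 6: 1606 + 334 = 1940
transaction 7: 1940 + 334 = 2274
transaction 8: 2274 + 334 = 2608
transaction 9: 2608 + 334 = 2942
transaction 10: 2942 + 334 = 3276
transaction 11: 3276 + 334 = 3610
transaction 12: 3610 + 334 = 3944
transaction 13: 3944 + 334 = 4278
transaction 14: 4278 + 334 = 4612

270, 604, 938, 1272, 1606, 1940, 2274, 2608, 2942, 3276, 3610, 3944, 4278, 4612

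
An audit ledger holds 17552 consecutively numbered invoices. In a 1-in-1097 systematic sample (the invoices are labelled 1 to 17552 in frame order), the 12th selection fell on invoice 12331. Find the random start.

264

k = 1097
r = 12331 − (12−1)×1097 = 12331 − 12067 = 264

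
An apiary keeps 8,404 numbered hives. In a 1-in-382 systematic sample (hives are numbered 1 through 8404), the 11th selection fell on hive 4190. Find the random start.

k = 382
r = 4190 − (11−1)×382 = 4190 − 3820 = 370

370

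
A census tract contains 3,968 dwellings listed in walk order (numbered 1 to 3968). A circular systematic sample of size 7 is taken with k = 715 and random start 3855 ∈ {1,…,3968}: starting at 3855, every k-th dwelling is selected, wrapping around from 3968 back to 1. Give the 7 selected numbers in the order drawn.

3855, 602, 1317, 2032, 2747, 3462, 209

Selection 1: 3855
Selection 2: 3855 + 715 = 4570 → 4570 − 3968 = 602
Selection 3: 602 + 715 = 1317
Selection 4: 1317 + 715 = 2032
Selection 5: 2032 + 715 = 2747
Selection 6: 2747 + 715 = 3462
Selection 7: 3462 + 715 = 4177 → 4177 − 3968 = 209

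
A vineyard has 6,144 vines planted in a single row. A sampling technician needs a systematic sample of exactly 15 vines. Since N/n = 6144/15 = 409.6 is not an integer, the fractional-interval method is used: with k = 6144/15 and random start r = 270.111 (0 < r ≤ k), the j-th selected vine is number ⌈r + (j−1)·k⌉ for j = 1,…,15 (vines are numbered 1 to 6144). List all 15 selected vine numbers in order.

j=1: r + 0k = 270.111 → ⌈·⌉ = 271
j=2: r + 1k = 679.711 → ⌈·⌉ = 680
j=3: r + 2k = 1089.311 → ⌈·⌉ = 1090
j=4: r + 3k = 1498.911 → ⌈·⌉ = 1499
j=5: r + 4k = 1908.511 → ⌈·⌉ = 1909
j=6: r + 5k = 2318.111 → ⌈·⌉ = 2319
j=7: r + 6k = 2727.711 → ⌈·⌉ = 2728
j=8: r + 7k = 3137.311 → ⌈·⌉ = 3138
j=9: r + 8k = 3546.911 → ⌈·⌉ = 3547
j=10: r + 9k = 3956.511 → ⌈·⌉ = 3957
j=11: r + 10k = 4366.111 → ⌈·⌉ = 4367
j=12: r + 11k = 4775.711 → ⌈·⌉ = 4776
j=13: r + 12k = 5185.311 → ⌈·⌉ = 5186
j=14: r + 13k = 5594.911 → ⌈·⌉ = 5595
j=15: r + 14k = 6004.511 → ⌈·⌉ = 6005

271, 680, 1090, 1499, 1909, 2319, 2728, 3138, 3547, 3957, 4367, 4776, 5186, 5595, 6005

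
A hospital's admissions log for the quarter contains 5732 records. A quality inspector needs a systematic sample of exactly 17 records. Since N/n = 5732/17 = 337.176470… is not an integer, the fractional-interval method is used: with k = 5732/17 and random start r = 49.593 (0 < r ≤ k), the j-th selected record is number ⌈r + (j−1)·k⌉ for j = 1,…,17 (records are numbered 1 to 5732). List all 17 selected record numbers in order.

j=1: r + 0k = 49.593 → ⌈·⌉ = 50
j=2: r + 1k = 386.769470… → ⌈·⌉ = 387
j=3: r + 2k = 723.945941… → ⌈·⌉ = 724
j=4: r + 3k = 1061.122411… → ⌈·⌉ = 1062
j=5: r + 4k = 1398.298882… → ⌈·⌉ = 1399
j=6: r + 5k = 1735.475352… → ⌈·⌉ = 1736
j=7: r + 6k = 2072.651823… → ⌈·⌉ = 2073
j=8: r + 7k = 2409.828294… → ⌈·⌉ = 2410
j=9: r + 8k = 2747.004764… → ⌈·⌉ = 2748
j=10: r + 9k = 3084.181235… → ⌈·⌉ = 3085
j=11: r + 10k = 3421.357705… → ⌈·⌉ = 3422
j=12: r + 11k = 3758.534176… → ⌈·⌉ = 3759
j=13: r + 12k = 4095.710647… → ⌈·⌉ = 4096
j=14: r + 13k = 4432.887117… → ⌈·⌉ = 4433
j=15: r + 14k = 4770.063588… → ⌈·⌉ = 4771
j=16: r + 15k = 5107.240058… → ⌈·⌉ = 5108
j=17: r + 16k = 5444.416529… → ⌈·⌉ = 5445

50, 387, 724, 1062, 1399, 1736, 2073, 2410, 2748, 3085, 3422, 3759, 4096, 4433, 4771, 5108, 5445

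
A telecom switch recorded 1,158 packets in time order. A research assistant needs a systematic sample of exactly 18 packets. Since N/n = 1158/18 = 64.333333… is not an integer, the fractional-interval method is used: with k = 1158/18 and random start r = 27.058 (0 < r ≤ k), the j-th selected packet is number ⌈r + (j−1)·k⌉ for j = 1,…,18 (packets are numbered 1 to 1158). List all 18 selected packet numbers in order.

j=1: r + 0k = 27.058 → ⌈·⌉ = 28
j=2: r + 1k = 91.391333… → ⌈·⌉ = 92
j=3: r + 2k = 155.724666… → ⌈·⌉ = 156
j=4: r + 3k = 220.058 → ⌈·⌉ = 221
j=5: r + 4k = 284.391333… → ⌈·⌉ = 285
j=6: r + 5k = 348.724666… → ⌈·⌉ = 349
j=7: r + 6k = 413.058 → ⌈·⌉ = 414
j=8: r + 7k = 477.391333… → ⌈·⌉ = 478
j=9: r + 8k = 541.724666… → ⌈·⌉ = 542
j=10: r + 9k = 606.058 → ⌈·⌉ = 607
j=11: r + 10k = 670.391333… → ⌈·⌉ = 671
j=12: r + 11k = 734.724666… → ⌈·⌉ = 735
j=13: r + 12k = 799.058 → ⌈·⌉ = 800
j=14: r + 13k = 863.391333… → ⌈·⌉ = 864
j=15: r + 14k = 927.724666… → ⌈·⌉ = 928
j=16: r + 15k = 992.058 → ⌈·⌉ = 993
j=17: r + 16k = 1056.391333… → ⌈·⌉ = 1057
j=18: r + 17k = 1120.724666… → ⌈·⌉ = 1121

28, 92, 156, 221, 285, 349, 414, 478, 542, 607, 671, 735, 800, 864, 928, 993, 1057, 1121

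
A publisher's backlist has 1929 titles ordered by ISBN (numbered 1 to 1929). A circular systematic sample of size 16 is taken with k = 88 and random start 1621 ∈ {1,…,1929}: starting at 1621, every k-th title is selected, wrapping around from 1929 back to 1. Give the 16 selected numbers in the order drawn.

1621, 1709, 1797, 1885, 44, 132, 220, 308, 396, 484, 572, 660, 748, 836, 924, 1012

Selection 1: 1621
Selection 2: 1621 + 88 = 1709
Selection 3: 1709 + 88 = 1797
Selection 4: 1797 + 88 = 1885
Selection 5: 1885 + 88 = 1973 → 1973 − 1929 = 44
Selection 6: 44 + 88 = 132
Selection 7: 132 + 88 = 220
Selection 8: 220 + 88 = 308
Selection 9: 308 + 88 = 396
Selection 10: 396 + 88 = 484
Selection 11: 484 + 88 = 572
Selection 12: 572 + 88 = 660
Selection 13: 660 + 88 = 748
Selection 14: 748 + 88 = 836
Selection 15: 836 + 88 = 924
Selection 16: 924 + 88 = 1012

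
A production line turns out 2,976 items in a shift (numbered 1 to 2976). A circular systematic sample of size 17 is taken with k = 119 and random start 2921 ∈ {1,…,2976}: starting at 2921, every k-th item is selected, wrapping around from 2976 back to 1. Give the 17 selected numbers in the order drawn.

2921, 64, 183, 302, 421, 540, 659, 778, 897, 1016, 1135, 1254, 1373, 1492, 1611, 1730, 1849

Selection 1: 2921
Selection 2: 2921 + 119 = 3040 → 3040 − 2976 = 64
Selection 3: 64 + 119 = 183
Selection 4: 183 + 119 = 302
Selection 5: 302 + 119 = 421
Selection 6: 421 + 119 = 540
Selection 7: 540 + 119 = 659
Selection 8: 659 + 119 = 778
Selection 9: 778 + 119 = 897
Selection 10: 897 + 119 = 1016
Selection 11: 1016 + 119 = 1135
Selection 12: 1135 + 119 = 1254
Selection 13: 1254 + 119 = 1373
Selection 14: 1373 + 119 = 1492
Selection 15: 1492 + 119 = 1611
Selection 16: 1611 + 119 = 1730
Selection 17: 1730 + 119 = 1849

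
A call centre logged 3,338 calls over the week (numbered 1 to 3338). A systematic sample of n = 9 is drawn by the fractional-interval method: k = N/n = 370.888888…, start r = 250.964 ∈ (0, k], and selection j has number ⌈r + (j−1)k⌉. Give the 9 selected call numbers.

251, 622, 993, 1364, 1735, 2106, 2477, 2848, 3219

j=1: r + 0k = 250.964 → ⌈·⌉ = 251
j=2: r + 1k = 621.852888… → ⌈·⌉ = 622
j=3: r + 2k = 992.741777… → ⌈·⌉ = 993
j=4: r + 3k = 1363.630666… → ⌈·⌉ = 1364
j=5: r + 4k = 1734.519555… → ⌈·⌉ = 1735
j=6: r + 5k = 2105.408444… → ⌈·⌉ = 2106
j=7: r + 6k = 2476.297333… → ⌈·⌉ = 2477
j=8: r + 7k = 2847.186222… → ⌈·⌉ = 2848
j=9: r + 8k = 3218.075111… → ⌈·⌉ = 3219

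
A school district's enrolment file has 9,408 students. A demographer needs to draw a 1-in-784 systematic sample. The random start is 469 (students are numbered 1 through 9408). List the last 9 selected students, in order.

2821, 3605, 4389, 5173, 5957, 6741, 7525, 8309, 9093

4th selection = 469 + 3×784 = 2821
5th: 2821 + 784 = 3605
6th: 3605 + 784 = 4389
7th: 4389 + 784 = 5173
8th: 5173 + 784 = 5957
9th: 5957 + 784 = 6741
10th: 6741 + 784 = 7525
11th: 7525 + 784 = 8309
12th: 8309 + 784 = 9093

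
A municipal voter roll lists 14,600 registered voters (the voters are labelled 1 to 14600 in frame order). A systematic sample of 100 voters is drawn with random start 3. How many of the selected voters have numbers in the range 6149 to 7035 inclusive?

k = 14600/100 = 146
First selection ≥ 6149: 3 + ⌈(6149−3)/146⌉·146 = 3 + 43×146 = 6281
Last selection ≤ 7035: 3 + ⌊(7035−3)/146⌋·146 = 3 + 48×146 = 7011
Count = 48 − 43 + 1 = 6

6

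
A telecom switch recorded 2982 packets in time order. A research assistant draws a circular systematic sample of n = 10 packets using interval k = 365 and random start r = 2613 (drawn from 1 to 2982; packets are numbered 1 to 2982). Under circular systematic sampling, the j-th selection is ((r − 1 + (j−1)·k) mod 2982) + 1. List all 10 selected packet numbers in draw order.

Selection 1: 2613
Selection 2: 2613 + 365 = 2978
Selection 3: 2978 + 365 = 3343 → 3343 − 2982 = 361
Selection 4: 361 + 365 = 726
Selection 5: 726 + 365 = 1091
Selection 6: 1091 + 365 = 1456
Selection 7: 1456 + 365 = 1821
Selection 8: 1821 + 365 = 2186
Selection 9: 2186 + 365 = 2551
Selection 10: 2551 + 365 = 2916

2613, 2978, 361, 726, 1091, 1456, 1821, 2186, 2551, 2916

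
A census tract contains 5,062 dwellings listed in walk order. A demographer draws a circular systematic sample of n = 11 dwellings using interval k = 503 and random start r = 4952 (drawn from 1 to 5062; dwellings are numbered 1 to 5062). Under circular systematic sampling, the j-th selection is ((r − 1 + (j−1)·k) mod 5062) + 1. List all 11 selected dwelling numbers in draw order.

4952, 393, 896, 1399, 1902, 2405, 2908, 3411, 3914, 4417, 4920

Selection 1: 4952
Selection 2: 4952 + 503 = 5455 → 5455 − 5062 = 393
Selection 3: 393 + 503 = 896
Selection 4: 896 + 503 = 1399
Selection 5: 1399 + 503 = 1902
Selection 6: 1902 + 503 = 2405
Selection 7: 2405 + 503 = 2908
Selection 8: 2908 + 503 = 3411
Selection 9: 3411 + 503 = 3914
Selection 10: 3914 + 503 = 4417
Selection 11: 4417 + 503 = 4920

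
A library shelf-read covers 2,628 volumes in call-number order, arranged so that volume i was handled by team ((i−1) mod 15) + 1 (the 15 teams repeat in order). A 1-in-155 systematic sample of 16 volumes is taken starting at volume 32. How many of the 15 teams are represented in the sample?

Consecutive selections differ by k = 155, so their team numbers differ by 155 mod 15 = 5.
gcd(155, 15) = 5, so the sample visits 15/5 = 3 distinct residues mod 15.
Start 32 is team 2; the teams hit are 2, 7, 12.

3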